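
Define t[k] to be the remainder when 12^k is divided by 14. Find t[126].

8

Computing terms: t[1] = 12; t[2] = 4; t[3] = 6; t[4] = 2; t[5] = 10; t[6] = 8; t[7] = 12.
The sequence repeats with period 6.
(126 - 1) mod 6 = 5, so t[126] = t[6] = 8.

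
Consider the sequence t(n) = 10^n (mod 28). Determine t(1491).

20

Listing terms: t(1) = 10,  t(2) = 16,  t(3) = 20,  t(4) = 4,  t(5) = 12,  t(6) = 8,  t(7) = 24,  t(8) = 16.
Since t(8) = t(2) = 16, the sequence is eventually periodic: after a pre-period of length 1 it cycles with period 6.
For n ≥ 2, t(n) depends only on (n - 2) mod 6. (1491 - 2) mod 6 = 1, so t(1491) = t(3) = 20.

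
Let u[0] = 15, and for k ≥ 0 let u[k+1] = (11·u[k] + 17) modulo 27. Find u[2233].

Listing terms: u[0] = 15; u[1] = 20; u[2] = 21; u[3] = 5; u[4] = 18; u[5] = 26; u[6] = 6; u[7] = 2; u[8] = 12; u[9] = 14; u[10] = 9; u[11] = 8; u[12] = 24; u[13] = 11; u[14] = 3; u[15] = 23; u[16] = 0; u[17] = 17; u[18] = 15.
Since u[18] = u[0] = 15, the sequence is periodic with period 18.
So u[2233] = u[0 + ((2233-0) mod 18)] = u[1] = 20.

20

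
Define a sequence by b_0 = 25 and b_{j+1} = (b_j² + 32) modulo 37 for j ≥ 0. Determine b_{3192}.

We have b_0 = 25,  b_1 = 28,  b_2 = 2,  b_3 = 36,  b_4 = 33,  b_5 = 11,  b_6 = 5,  b_7 = 20,  b_8 = 25.
The sequence repeats with period 8.
(3192 - 0) mod 8 = 0, so b_{3192} = b_0 = 25.

25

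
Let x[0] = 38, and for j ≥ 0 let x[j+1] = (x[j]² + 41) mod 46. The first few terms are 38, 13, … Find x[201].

19

Computing terms: x[0] = 38; x[1] = 13; x[2] = 26; x[3] = 27; x[4] = 34; x[5] = 1; x[6] = 42; x[7] = 11; x[8] = 24; x[9] = 19; x[10] = 34.
Since x[10] = x[4] = 34, the sequence is eventually periodic: after a pre-period of length 4 it cycles with period 6.
For j ≥ 4, x[j] depends only on (j - 4) mod 6. (201 - 4) mod 6 = 5, so x[201] = x[9] = 19.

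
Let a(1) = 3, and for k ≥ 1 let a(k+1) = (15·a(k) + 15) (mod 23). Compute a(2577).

Computing terms: a(1) = 3,  a(2) = 14,  a(3) = 18,  a(4) = 9,  a(5) = 12,  a(6) = 11,  a(7) = 19,  a(8) = 1,  a(9) = 7,  a(10) = 5,  a(11) = 21,  a(12) = 8,  a(13) = 20,  a(14) = 16,  a(15) = 2,  a(16) = 22,  a(17) = 0,  a(18) = 15,  a(19) = 10,  a(20) = 4,  a(21) = 6,  a(22) = 13,  a(23) = 3.
Since a(23) = a(1) = 3, the sequence is periodic with period 22.
So a(2577) = a(1 + ((2577-1) mod 22)) = a(3) = 18.

18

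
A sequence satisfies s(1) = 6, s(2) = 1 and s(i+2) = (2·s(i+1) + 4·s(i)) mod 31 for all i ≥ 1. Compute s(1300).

25

Computing terms: s(1) = 6,  s(2) = 1,  s(3) = 26,  s(4) = 25,  s(5) = 30,  s(6) = 5,  s(7) = 6,  s(8) = 1.
The sequence repeats with period 6.
So s(1300) = s(1 + ((1300-1) mod 6)) = s(4) = 25.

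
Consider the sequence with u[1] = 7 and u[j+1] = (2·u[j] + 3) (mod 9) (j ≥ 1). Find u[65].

4

Listing terms: u[1] = 7,  u[2] = 8,  u[3] = 1,  u[4] = 5,  u[5] = 4,  u[6] = 2,  u[7] = 7.
Since u[7] = u[1] = 7, the sequence is periodic with period 6.
So u[65] = u[1 + ((65-1) mod 6)] = u[5] = 4.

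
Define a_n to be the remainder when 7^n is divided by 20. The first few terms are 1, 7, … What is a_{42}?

a_0 = 1; a_1 = 7; a_2 = 9; a_3 = 3; a_4 = 1.
Since a_4 = a_0 = 1, the sequence is periodic with period 4.
So a_{42} = a_{0 + ((42-0) mod 4)} = a_2 = 9.

9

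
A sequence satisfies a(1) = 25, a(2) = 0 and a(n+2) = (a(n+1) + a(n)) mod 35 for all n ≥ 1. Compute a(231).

20

a(1) = 25, a(2) = 0, a(3) = 25, a(4) = 25, a(5) = 15, a(6) = 5, a(7) = 20, a(8) = 25, a(9) = 10, a(10) = 0, a(11) = 10, a(12) = 10, a(13) = 20, a(14) = 30, a(15) = 15, a(16) = 10, a(17) = 25, a(18) = 0.
The sequence repeats with period 16.
So a(231) = a(1 + ((231-1) mod 16)) = a(7) = 20.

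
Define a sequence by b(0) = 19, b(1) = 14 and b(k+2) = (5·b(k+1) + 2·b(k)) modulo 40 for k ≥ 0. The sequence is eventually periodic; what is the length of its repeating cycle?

8

Listing terms: b(0) = 19, b(1) = 14, b(2) = 28, b(3) = 8, b(4) = 16, b(5) = 16, b(6) = 32, b(7) = 32, b(8) = 24, b(9) = 24, b(10) = 8, b(11) = 8, b(12) = 16.
Since (b(11), b(12)) = (b(3), b(4)) = (8, 16) (two consecutive terms determine the rest), the sequence is eventually periodic: after a pre-period of length 3 it cycles with period 8.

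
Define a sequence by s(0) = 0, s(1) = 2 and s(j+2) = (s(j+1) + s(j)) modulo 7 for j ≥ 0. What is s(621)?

We have s(0) = 0, s(1) = 2, s(2) = 2, s(3) = 4, s(4) = 6, s(5) = 3, s(6) = 2, s(7) = 5, s(8) = 0, s(9) = 5, s(10) = 5, s(11) = 3, s(12) = 1, s(13) = 4, s(14) = 5, s(15) = 2, s(16) = 0, s(17) = 2.
The sequence repeats with period 16.
(621 - 0) mod 16 = 13, so s(621) = s(13) = 4.

4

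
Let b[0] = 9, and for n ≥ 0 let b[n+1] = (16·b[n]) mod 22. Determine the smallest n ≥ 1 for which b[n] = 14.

Computing terms: b[0] = 9,  b[1] = 12,  b[2] = 16,  b[3] = 14,  b[4] = 4,  b[5] = 20,  b[6] = 12.
Since b[6] = b[1] = 12, the sequence is eventually periodic: after a pre-period of length 1 it cycles with period 5.
The value 14 first appears (with n ≥ 1) at b[3].

3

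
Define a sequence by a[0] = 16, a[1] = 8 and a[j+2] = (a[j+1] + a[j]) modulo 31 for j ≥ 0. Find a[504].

20

We have a[0] = 16, a[1] = 8, a[2] = 24, a[3] = 1, a[4] = 25, a[5] = 26, a[6] = 20, a[7] = 15, a[8] = 4, a[9] = 19, a[10] = 23, a[11] = 11, a[12] = 3, a[13] = 14, a[14] = 17, a[15] = 0, a[16] = 17, a[17] = 17, a[18] = 3, a[19] = 20, a[20] = 23, a[21] = 12, a[22] = 4, a[23] = 16, a[24] = 20, a[25] = 5, a[26] = 25, a[27] = 30, a[28] = 24, a[29] = 23, a[30] = 16, a[31] = 8.
The sequence repeats with period 30.
So a[504] = a[0 + ((504-0) mod 30)] = a[24] = 20.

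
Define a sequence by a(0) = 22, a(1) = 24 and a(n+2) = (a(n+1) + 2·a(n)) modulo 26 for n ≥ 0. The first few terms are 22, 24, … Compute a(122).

Computing terms: a(0) = 22,  a(1) = 24,  a(2) = 16,  a(3) = 12,  a(4) = 18,  a(5) = 16,  a(6) = 0,  a(7) = 6,  a(8) = 6,  a(9) = 18,  a(10) = 4,  a(11) = 14,  a(12) = 22,  a(13) = 24.
Since (a(12), a(13)) = (a(0), a(1)) = (22, 24) (two consecutive terms determine the rest), the sequence is periodic with period 12.
So a(122) = a(0 + ((122-0) mod 12)) = a(2) = 16.

16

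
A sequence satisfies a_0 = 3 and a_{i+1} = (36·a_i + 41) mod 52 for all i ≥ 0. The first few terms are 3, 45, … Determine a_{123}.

Listing terms: a_0 = 3, a_1 = 45, a_2 = 49, a_3 = 37, a_4 = 21, a_5 = 17, a_6 = 29, a_7 = 45.
Since a_7 = a_1 = 45, the sequence is eventually periodic: after a pre-period of length 1 it cycles with period 6.
For i ≥ 1, a_i depends only on (i - 1) mod 6. (123 - 1) mod 6 = 2, so a_{123} = a_3 = 37.

37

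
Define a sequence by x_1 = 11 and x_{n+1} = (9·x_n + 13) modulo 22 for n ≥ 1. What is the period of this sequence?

x_1 = 11; x_2 = 2; x_3 = 9; x_4 = 6; x_5 = 1; x_6 = 0; x_7 = 13; x_8 = 20; x_9 = 17; x_{10} = 12; x_{11} = 11.
The sequence repeats with period 10.

10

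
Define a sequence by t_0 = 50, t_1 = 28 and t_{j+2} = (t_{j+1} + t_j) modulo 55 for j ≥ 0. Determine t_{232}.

12

t_0 = 50; t_1 = 28; t_2 = 23; t_3 = 51; t_4 = 19; t_5 = 15; t_6 = 34; t_7 = 49; t_8 = 28; t_9 = 22; t_{10} = 50; t_{11} = 17; t_{12} = 12; t_{13} = 29; t_{14} = 41; t_{15} = 15; t_{16} = 1; t_{17} = 16; t_{18} = 17; t_{19} = 33; t_{20} = 50; t_{21} = 28.
Since (t_{20}, t_{21}) = (t_0, t_1) = (50, 28) (two consecutive terms determine the rest), the sequence is periodic with period 20.
So t_{232} = t_{0 + ((232-0) mod 20)} = t_{12} = 12.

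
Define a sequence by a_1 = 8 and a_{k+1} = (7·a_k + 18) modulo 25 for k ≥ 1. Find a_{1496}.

20

We have a_1 = 8,  a_2 = 24,  a_3 = 11,  a_4 = 20,  a_5 = 8.
The sequence repeats with period 4.
So a_{1496} = a_{1 + ((1496-1) mod 4)} = a_4 = 20.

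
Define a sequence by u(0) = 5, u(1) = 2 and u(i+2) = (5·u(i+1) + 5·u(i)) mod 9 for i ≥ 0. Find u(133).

2

Listing terms: u(0) = 5, u(1) = 2, u(2) = 8, u(3) = 5, u(4) = 2.
Since (u(3), u(4)) = (u(0), u(1)) = (5, 2) (two consecutive terms determine the rest), the sequence is periodic with period 3.
So u(133) = u(0 + ((133-0) mod 3)) = u(1) = 2.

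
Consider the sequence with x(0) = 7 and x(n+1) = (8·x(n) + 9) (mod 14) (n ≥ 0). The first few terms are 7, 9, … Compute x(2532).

We have x(0) = 7,  x(1) = 9,  x(2) = 11,  x(3) = 13,  x(4) = 1,  x(5) = 3,  x(6) = 5,  x(7) = 7.
Since x(7) = x(0) = 7, the sequence is periodic with period 7.
(2532 - 0) mod 7 = 5, so x(2532) = x(5) = 3.

3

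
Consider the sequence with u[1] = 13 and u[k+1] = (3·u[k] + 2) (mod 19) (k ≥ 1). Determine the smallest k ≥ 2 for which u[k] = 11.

u[1] = 13; u[2] = 3; u[3] = 11; u[4] = 16; u[5] = 12; u[6] = 0; u[7] = 2; u[8] = 8; u[9] = 7; u[10] = 4; u[11] = 14; u[12] = 6; u[13] = 1; u[14] = 5; u[15] = 17; u[16] = 15; u[17] = 9; u[18] = 10; u[19] = 13.
The sequence repeats with period 18.
The value 11 first appears (with k ≥ 2) at u[3].

3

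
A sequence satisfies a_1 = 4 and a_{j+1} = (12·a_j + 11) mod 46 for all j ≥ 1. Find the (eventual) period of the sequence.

11

Listing terms: a_1 = 4; a_2 = 13; a_3 = 29; a_4 = 37; a_5 = 41; a_6 = 43; a_7 = 21; a_8 = 33; a_9 = 39; a_{10} = 19; a_{11} = 9; a_{12} = 27; a_{13} = 13.
Since a_{13} = a_2 = 13, the sequence is eventually periodic: after a pre-period of length 1 it cycles with period 11.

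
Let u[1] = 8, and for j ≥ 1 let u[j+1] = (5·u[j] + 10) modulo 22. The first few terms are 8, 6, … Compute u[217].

6

u[1] = 8; u[2] = 6; u[3] = 18; u[4] = 12; u[5] = 4; u[6] = 8.
The sequence repeats with period 5.
So u[217] = u[1 + ((217-1) mod 5)] = u[2] = 6.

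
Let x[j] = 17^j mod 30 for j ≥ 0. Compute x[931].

23

Computing terms: x[0] = 1; x[1] = 17; x[2] = 19; x[3] = 23; x[4] = 1.
The sequence repeats with period 4.
(931 - 0) mod 4 = 3, so x[931] = x[3] = 23.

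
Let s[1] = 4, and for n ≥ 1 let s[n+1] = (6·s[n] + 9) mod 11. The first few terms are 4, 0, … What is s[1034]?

8

We have s[1] = 4, s[2] = 0, s[3] = 9, s[4] = 8, s[5] = 2, s[6] = 10, s[7] = 3, s[8] = 5, s[9] = 6, s[10] = 1, s[11] = 4.
The sequence repeats with period 10.
(1034 - 1) mod 10 = 3, so s[1034] = s[4] = 8.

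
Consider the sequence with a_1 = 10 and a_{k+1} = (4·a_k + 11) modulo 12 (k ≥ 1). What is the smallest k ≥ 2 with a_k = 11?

Computing terms: a_1 = 10; a_2 = 3; a_3 = 11; a_4 = 7; a_5 = 3.
Since a_5 = a_2 = 3, the sequence is eventually periodic: after a pre-period of length 1 it cycles with period 3.
The value 11 first appears (with k ≥ 2) at a_3.

3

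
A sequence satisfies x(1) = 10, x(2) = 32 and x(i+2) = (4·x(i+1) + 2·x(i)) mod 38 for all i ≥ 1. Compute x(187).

10

x(1) = 10, x(2) = 32, x(3) = 34, x(4) = 10, x(5) = 32.
Since (x(4), x(5)) = (x(1), x(2)) = (10, 32) (two consecutive terms determine the rest), the sequence is periodic with period 3.
So x(187) = x(1 + ((187-1) mod 3)) = x(1) = 10.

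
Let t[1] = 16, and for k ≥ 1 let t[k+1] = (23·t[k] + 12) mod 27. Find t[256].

Listing terms: t[1] = 16,  t[2] = 2,  t[3] = 4,  t[4] = 23,  t[5] = 1,  t[6] = 8,  t[7] = 7,  t[8] = 11,  t[9] = 22,  t[10] = 5,  t[11] = 19,  t[12] = 17,  t[13] = 25,  t[14] = 20,  t[15] = 13,  t[16] = 14,  t[17] = 10,  t[18] = 26,  t[19] = 16.
The sequence repeats with period 18.
So t[256] = t[1 + ((256-1) mod 18)] = t[4] = 23.

23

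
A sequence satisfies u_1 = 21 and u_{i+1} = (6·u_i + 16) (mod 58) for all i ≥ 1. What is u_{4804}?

u_1 = 21,  u_2 = 26,  u_3 = 56,  u_4 = 4,  u_5 = 40,  u_6 = 24,  u_7 = 44,  u_8 = 48,  u_9 = 14,  u_{10} = 42,  u_{11} = 36,  u_{12} = 0,  u_{13} = 16,  u_{14} = 54,  u_{15} = 50,  u_{16} = 26.
Since u_{16} = u_2 = 26, the sequence is eventually periodic: after a pre-period of length 1 it cycles with period 14.
For i ≥ 2, u_i depends only on (i - 2) mod 14. (4804 - 2) mod 14 = 0, so u_{4804} = u_2 = 26.

26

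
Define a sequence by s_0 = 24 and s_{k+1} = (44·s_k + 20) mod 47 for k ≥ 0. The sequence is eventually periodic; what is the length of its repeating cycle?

We have s_0 = 24; s_1 = 42; s_2 = 35; s_3 = 9; s_4 = 40; s_5 = 41; s_6 = 38; s_7 = 0; s_8 = 20; s_9 = 7; s_{10} = 46; s_{11} = 23; s_{12} = 45; s_{13} = 26; s_{14} = 36; s_{15} = 6; s_{16} = 2; s_{17} = 14; s_{18} = 25; s_{19} = 39; s_{20} = 44; s_{21} = 29; s_{22} = 27; s_{23} = 33; s_{24} = 15; s_{25} = 22; s_{26} = 1; s_{27} = 17; s_{28} = 16; s_{29} = 19; s_{30} = 10; s_{31} = 37; s_{32} = 3; s_{33} = 11; s_{34} = 34; s_{35} = 12; s_{36} = 31; s_{37} = 21; s_{38} = 4; s_{39} = 8; s_{40} = 43; s_{41} = 32; s_{42} = 18; s_{43} = 13; s_{44} = 28; s_{45} = 30; s_{46} = 24.
The sequence repeats with period 46.

46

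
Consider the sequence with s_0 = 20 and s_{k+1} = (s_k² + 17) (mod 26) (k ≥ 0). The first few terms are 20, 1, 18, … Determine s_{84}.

Listing terms: s_0 = 20; s_1 = 1; s_2 = 18; s_3 = 3; s_4 = 0; s_5 = 17; s_6 = 20.
Since s_6 = s_0 = 20, the sequence is periodic with period 6.
So s_{84} = s_{0 + ((84-0) mod 6)} = s_0 = 20.

20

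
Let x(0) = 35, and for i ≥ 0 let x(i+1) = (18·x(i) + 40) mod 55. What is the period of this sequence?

We have x(0) = 35, x(1) = 10, x(2) = 0, x(3) = 40, x(4) = 45, x(5) = 25, x(6) = 50, x(7) = 5, x(8) = 20, x(9) = 15, x(10) = 35.
Since x(10) = x(0) = 35, the sequence is periodic with period 10.

10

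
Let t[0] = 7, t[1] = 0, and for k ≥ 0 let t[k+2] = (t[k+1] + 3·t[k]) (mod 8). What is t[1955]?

3

We have t[0] = 7,  t[1] = 0,  t[2] = 5,  t[3] = 5,  t[4] = 4,  t[5] = 3,  t[6] = 7,  t[7] = 0.
Since (t[6], t[7]) = (t[0], t[1]) = (7, 0) (two consecutive terms determine the rest), the sequence is periodic with period 6.
So t[1955] = t[0 + ((1955-0) mod 6)] = t[5] = 3.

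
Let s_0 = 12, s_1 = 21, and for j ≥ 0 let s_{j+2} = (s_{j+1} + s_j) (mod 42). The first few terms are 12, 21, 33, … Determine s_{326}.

39

Computing terms: s_0 = 12, s_1 = 21, s_2 = 33, s_3 = 12, s_4 = 3, s_5 = 15, s_6 = 18, s_7 = 33, s_8 = 9, s_9 = 0, s_{10} = 9, s_{11} = 9, s_{12} = 18, s_{13} = 27, s_{14} = 3, s_{15} = 30, s_{16} = 33, s_{17} = 21, s_{18} = 12, s_{19} = 33, s_{20} = 3, s_{21} = 36, s_{22} = 39, s_{23} = 33, s_{24} = 30, s_{25} = 21, s_{26} = 9, s_{27} = 30, s_{28} = 39, s_{29} = 27, s_{30} = 24, s_{31} = 9, s_{32} = 33, s_{33} = 0, s_{34} = 33, s_{35} = 33, s_{36} = 24, s_{37} = 15, s_{38} = 39, s_{39} = 12, s_{40} = 9, s_{41} = 21, s_{42} = 30, s_{43} = 9, s_{44} = 39, s_{45} = 6, s_{46} = 3, s_{47} = 9, s_{48} = 12, s_{49} = 21.
Since (s_{48}, s_{49}) = (s_0, s_1) = (12, 21) (two consecutive terms determine the rest), the sequence is periodic with period 48.
(326 - 0) mod 48 = 38, so s_{326} = s_{38} = 39.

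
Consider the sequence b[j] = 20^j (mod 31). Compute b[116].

7

We have b[1] = 20,  b[2] = 28,  b[3] = 2,  b[4] = 9,  b[5] = 25,  b[6] = 4,  b[7] = 18,  b[8] = 19,  b[9] = 8,  b[10] = 5,  b[11] = 7,  b[12] = 16,  b[13] = 10,  b[14] = 14,  b[15] = 1,  b[16] = 20.
The sequence repeats with period 15.
(116 - 1) mod 15 = 10, so b[116] = b[11] = 7.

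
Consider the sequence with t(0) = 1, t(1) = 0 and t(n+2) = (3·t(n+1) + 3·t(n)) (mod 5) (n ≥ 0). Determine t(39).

t(0) = 1,  t(1) = 0,  t(2) = 3,  t(3) = 4,  t(4) = 1,  t(5) = 0.
The sequence repeats with period 4.
So t(39) = t(0 + ((39-0) mod 4)) = t(3) = 4.

4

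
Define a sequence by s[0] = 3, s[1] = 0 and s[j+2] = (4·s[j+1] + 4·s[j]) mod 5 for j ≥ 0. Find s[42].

3

Computing terms: s[0] = 3; s[1] = 0; s[2] = 2; s[3] = 3; s[4] = 0.
The sequence repeats with period 3.
So s[42] = s[0 + ((42-0) mod 3)] = s[0] = 3.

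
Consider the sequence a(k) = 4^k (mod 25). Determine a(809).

a(1) = 4,  a(2) = 16,  a(3) = 14,  a(4) = 6,  a(5) = 24,  a(6) = 21,  a(7) = 9,  a(8) = 11,  a(9) = 19,  a(10) = 1,  a(11) = 4.
The sequence repeats with period 10.
So a(809) = a(1 + ((809-1) mod 10)) = a(9) = 19.

19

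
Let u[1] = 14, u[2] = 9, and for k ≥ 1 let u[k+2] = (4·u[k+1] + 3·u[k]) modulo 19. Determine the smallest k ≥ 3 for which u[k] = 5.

Computing terms: u[1] = 14,  u[2] = 9,  u[3] = 2,  u[4] = 16,  u[5] = 13,  u[6] = 5,  u[7] = 2,  u[8] = 4,  u[9] = 3,  u[10] = 5,  u[11] = 10,  u[12] = 17,  u[13] = 3,  u[14] = 6,  u[15] = 14,  u[16] = 17,  u[17] = 15,  u[18] = 16,  u[19] = 14,  u[20] = 9.
Since (u[19], u[20]) = (u[1], u[2]) = (14, 9) (two consecutive terms determine the rest), the sequence is periodic with period 18.
The value 5 first appears (with k ≥ 3) at u[6].

6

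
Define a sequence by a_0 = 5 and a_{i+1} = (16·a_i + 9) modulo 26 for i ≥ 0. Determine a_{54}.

5

We have a_0 = 5,  a_1 = 11,  a_2 = 3,  a_3 = 5.
Since a_3 = a_0 = 5, the sequence is periodic with period 3.
(54 - 0) mod 3 = 0, so a_{54} = a_0 = 5.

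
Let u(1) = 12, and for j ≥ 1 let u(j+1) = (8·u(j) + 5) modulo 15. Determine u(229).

We have u(1) = 12,  u(2) = 11,  u(3) = 3,  u(4) = 14,  u(5) = 12.
The sequence repeats with period 4.
(229 - 1) mod 4 = 0, so u(229) = u(1) = 12.

12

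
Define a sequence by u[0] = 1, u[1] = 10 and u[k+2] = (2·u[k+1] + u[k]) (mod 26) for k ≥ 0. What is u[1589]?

8

Computing terms: u[0] = 1, u[1] = 10, u[2] = 21, u[3] = 0, u[4] = 21, u[5] = 16, u[6] = 1, u[7] = 18, u[8] = 11, u[9] = 14, u[10] = 13, u[11] = 14, u[12] = 15, u[13] = 18, u[14] = 25, u[15] = 16, u[16] = 5, u[17] = 0, u[18] = 5, u[19] = 10, u[20] = 25, u[21] = 8, u[22] = 15, u[23] = 12, u[24] = 13, u[25] = 12, u[26] = 11, u[27] = 8, u[28] = 1, u[29] = 10.
Since (u[28], u[29]) = (u[0], u[1]) = (1, 10) (two consecutive terms determine the rest), the sequence is periodic with period 28.
So u[1589] = u[0 + ((1589-0) mod 28)] = u[21] = 8.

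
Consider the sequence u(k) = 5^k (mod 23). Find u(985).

Computing terms: u(1) = 5, u(2) = 2, u(3) = 10, u(4) = 4, u(5) = 20, u(6) = 8, u(7) = 17, u(8) = 16, u(9) = 11, u(10) = 9, u(11) = 22, u(12) = 18, u(13) = 21, u(14) = 13, u(15) = 19, u(16) = 3, u(17) = 15, u(18) = 6, u(19) = 7, u(20) = 12, u(21) = 14, u(22) = 1, u(23) = 5.
The sequence repeats with period 22.
So u(985) = u(1 + ((985-1) mod 22)) = u(17) = 15.

15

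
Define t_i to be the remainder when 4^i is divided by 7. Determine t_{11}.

We have t_0 = 1,  t_1 = 4,  t_2 = 2,  t_3 = 1.
The sequence repeats with period 3.
(11 - 0) mod 3 = 2, so t_{11} = t_2 = 2.

2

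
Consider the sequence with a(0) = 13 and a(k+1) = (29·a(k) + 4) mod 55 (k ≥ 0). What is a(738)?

38

We have a(0) = 13; a(1) = 51; a(2) = 53; a(3) = 1; a(4) = 33; a(5) = 26; a(6) = 43; a(7) = 41; a(8) = 38; a(9) = 6; a(10) = 13.
The sequence repeats with period 10.
(738 - 0) mod 10 = 8, so a(738) = a(8) = 38.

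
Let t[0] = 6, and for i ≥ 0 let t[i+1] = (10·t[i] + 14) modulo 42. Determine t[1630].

38

t[0] = 6; t[1] = 32; t[2] = 40; t[3] = 36; t[4] = 38; t[5] = 16; t[6] = 6.
The sequence repeats with period 6.
(1630 - 0) mod 6 = 4, so t[1630] = t[4] = 38.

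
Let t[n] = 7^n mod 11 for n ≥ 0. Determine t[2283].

Listing terms: t[0] = 1; t[1] = 7; t[2] = 5; t[3] = 2; t[4] = 3; t[5] = 10; t[6] = 4; t[7] = 6; t[8] = 9; t[9] = 8; t[10] = 1.
The sequence repeats with period 10.
(2283 - 0) mod 10 = 3, so t[2283] = t[3] = 2.

2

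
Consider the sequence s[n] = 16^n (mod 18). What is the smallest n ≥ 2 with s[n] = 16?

4

Listing terms: s[1] = 16; s[2] = 4; s[3] = 10; s[4] = 16.
The sequence repeats with period 3.
The value 16 next appears (with n ≥ 2) at s[4].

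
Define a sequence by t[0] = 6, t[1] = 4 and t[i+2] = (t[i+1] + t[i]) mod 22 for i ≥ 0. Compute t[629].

20

t[0] = 6; t[1] = 4; t[2] = 10; t[3] = 14; t[4] = 2; t[5] = 16; t[6] = 18; t[7] = 12; t[8] = 8; t[9] = 20; t[10] = 6; t[11] = 4.
The sequence repeats with period 10.
So t[629] = t[0 + ((629-0) mod 10)] = t[9] = 20.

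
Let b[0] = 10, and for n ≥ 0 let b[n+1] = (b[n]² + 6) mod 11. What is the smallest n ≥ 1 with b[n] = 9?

b[0] = 10,  b[1] = 7,  b[2] = 0,  b[3] = 6,  b[4] = 9,  b[5] = 10.
The sequence repeats with period 5.
The value 9 first appears (with n ≥ 1) at b[4].

4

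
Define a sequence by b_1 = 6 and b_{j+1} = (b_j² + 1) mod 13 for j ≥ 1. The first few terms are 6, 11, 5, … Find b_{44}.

We have b_1 = 6; b_2 = 11; b_3 = 5; b_4 = 0; b_5 = 1; b_6 = 2; b_7 = 5.
Since b_7 = b_3 = 5, the sequence is eventually periodic: after a pre-period of length 2 it cycles with period 4.
For j ≥ 3, b_j depends only on (j - 3) mod 4. (44 - 3) mod 4 = 1, so b_{44} = b_4 = 0.

0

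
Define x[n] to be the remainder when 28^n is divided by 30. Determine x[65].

28

Computing terms: x[0] = 1, x[1] = 28, x[2] = 4, x[3] = 22, x[4] = 16, x[5] = 28.
Since x[5] = x[1] = 28, the sequence is eventually periodic: after a pre-period of length 1 it cycles with period 4.
For n ≥ 1, x[n] depends only on (n - 1) mod 4. (65 - 1) mod 4 = 0, so x[65] = x[1] = 28.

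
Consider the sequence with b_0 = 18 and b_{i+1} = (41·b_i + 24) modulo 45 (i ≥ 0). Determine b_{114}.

9

Computing terms: b_0 = 18; b_1 = 42; b_2 = 36; b_3 = 15; b_4 = 9; b_5 = 33; b_6 = 27; b_7 = 6; b_8 = 0; b_9 = 24; b_{10} = 18.
The sequence repeats with period 10.
So b_{114} = b_{0 + ((114-0) mod 10)} = b_4 = 9.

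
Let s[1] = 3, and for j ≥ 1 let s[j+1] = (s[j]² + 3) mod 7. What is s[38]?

Computing terms: s[1] = 3, s[2] = 5, s[3] = 0, s[4] = 3.
The sequence repeats with period 3.
So s[38] = s[1 + ((38-1) mod 3)] = s[2] = 5.

5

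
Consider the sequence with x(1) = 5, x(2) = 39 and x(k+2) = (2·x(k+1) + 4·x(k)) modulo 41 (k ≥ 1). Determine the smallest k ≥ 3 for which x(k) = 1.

34

Listing terms: x(1) = 5, x(2) = 39, x(3) = 16, x(4) = 24, x(5) = 30, x(6) = 33, x(7) = 22, x(8) = 12, x(9) = 30, x(10) = 26, x(11) = 8, x(12) = 38, x(13) = 26, x(14) = 40, x(15) = 20, x(16) = 36, x(17) = 29, x(18) = 38, x(19) = 28, x(20) = 3, x(21) = 36, x(22) = 2, x(23) = 25, x(24) = 17, x(25) = 11, x(26) = 8, x(27) = 19, x(28) = 29, x(29) = 11, x(30) = 15, x(31) = 33, x(32) = 3, x(33) = 15, x(34) = 1, x(35) = 21, x(36) = 5, x(37) = 12, x(38) = 3, x(39) = 13, x(40) = 38, x(41) = 5, x(42) = 39.
Since (x(41), x(42)) = (x(1), x(2)) = (5, 39) (two consecutive terms determine the rest), the sequence is periodic with period 40.
The value 1 first appears (with k ≥ 3) at x(34).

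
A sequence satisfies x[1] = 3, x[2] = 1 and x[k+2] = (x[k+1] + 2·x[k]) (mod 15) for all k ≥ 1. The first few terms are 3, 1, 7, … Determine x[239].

Listing terms: x[1] = 3; x[2] = 1; x[3] = 7; x[4] = 9; x[5] = 8; x[6] = 11; x[7] = 12; x[8] = 4; x[9] = 13; x[10] = 6; x[11] = 2; x[12] = 14; x[13] = 3; x[14] = 1.
The sequence repeats with period 12.
(239 - 1) mod 12 = 10, so x[239] = x[11] = 2.

2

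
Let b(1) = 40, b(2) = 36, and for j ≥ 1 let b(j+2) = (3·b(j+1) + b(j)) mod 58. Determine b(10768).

22

We have b(1) = 40; b(2) = 36; b(3) = 32; b(4) = 16; b(5) = 22; b(6) = 24; b(7) = 36; b(8) = 16; b(9) = 26; b(10) = 36; b(11) = 18; b(12) = 32; b(13) = 56; b(14) = 26; b(15) = 18; b(16) = 22; b(17) = 26; b(18) = 42; b(19) = 36; b(20) = 34; b(21) = 22; b(22) = 42; b(23) = 32; b(24) = 22; b(25) = 40; b(26) = 26; b(27) = 2; b(28) = 32; b(29) = 40; b(30) = 36.
Since (b(29), b(30)) = (b(1), b(2)) = (40, 36) (two consecutive terms determine the rest), the sequence is periodic with period 28.
(10768 - 1) mod 28 = 15, so b(10768) = b(16) = 22.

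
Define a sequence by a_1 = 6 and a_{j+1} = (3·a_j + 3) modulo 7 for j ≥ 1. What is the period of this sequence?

Computing terms: a_1 = 6, a_2 = 0, a_3 = 3, a_4 = 5, a_5 = 4, a_6 = 1, a_7 = 6.
The sequence repeats with period 6.

6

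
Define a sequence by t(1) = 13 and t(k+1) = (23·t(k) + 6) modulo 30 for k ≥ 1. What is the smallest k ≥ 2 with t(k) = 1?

3

Listing terms: t(1) = 13; t(2) = 5; t(3) = 1; t(4) = 29; t(5) = 13.
The sequence repeats with period 4.
The value 1 first appears (with k ≥ 2) at t(3).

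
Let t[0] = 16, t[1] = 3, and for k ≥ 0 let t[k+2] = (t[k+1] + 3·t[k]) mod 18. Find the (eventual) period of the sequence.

Computing terms: t[0] = 16; t[1] = 3; t[2] = 15; t[3] = 6; t[4] = 15; t[5] = 15; t[6] = 6.
Since (t[5], t[6]) = (t[2], t[3]) = (15, 6) (two consecutive terms determine the rest), the sequence is eventually periodic: after a pre-period of length 2 it cycles with period 3.

3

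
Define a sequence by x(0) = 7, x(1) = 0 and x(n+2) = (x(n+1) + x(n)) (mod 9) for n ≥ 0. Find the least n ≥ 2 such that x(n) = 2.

x(0) = 7; x(1) = 0; x(2) = 7; x(3) = 7; x(4) = 5; x(5) = 3; x(6) = 8; x(7) = 2; x(8) = 1; x(9) = 3; x(10) = 4; x(11) = 7; x(12) = 2; x(13) = 0; x(14) = 2; x(15) = 2; x(16) = 4; x(17) = 6; x(18) = 1; x(19) = 7; x(20) = 8; x(21) = 6; x(22) = 5; x(23) = 2; x(24) = 7; x(25) = 0.
The sequence repeats with period 24.
The value 2 first appears (with n ≥ 2) at x(7).

7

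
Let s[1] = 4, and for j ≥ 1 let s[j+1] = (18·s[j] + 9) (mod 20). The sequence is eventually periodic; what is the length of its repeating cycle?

s[1] = 4; s[2] = 1; s[3] = 7; s[4] = 15; s[5] = 19; s[6] = 11; s[7] = 7.
Since s[7] = s[3] = 7, the sequence is eventually periodic: after a pre-period of length 2 it cycles with period 4.

4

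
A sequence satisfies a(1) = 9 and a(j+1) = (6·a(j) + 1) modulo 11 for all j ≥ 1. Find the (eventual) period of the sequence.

a(1) = 9,  a(2) = 0,  a(3) = 1,  a(4) = 7,  a(5) = 10,  a(6) = 6,  a(7) = 4,  a(8) = 3,  a(9) = 8,  a(10) = 5,  a(11) = 9.
Since a(11) = a(1) = 9, the sequence is periodic with period 10.

10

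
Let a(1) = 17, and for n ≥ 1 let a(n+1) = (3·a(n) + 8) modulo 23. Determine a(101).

13

a(1) = 17, a(2) = 13, a(3) = 1, a(4) = 11, a(5) = 18, a(6) = 16, a(7) = 10, a(8) = 15, a(9) = 7, a(10) = 6, a(11) = 3, a(12) = 17.
The sequence repeats with period 11.
(101 - 1) mod 11 = 1, so a(101) = a(2) = 13.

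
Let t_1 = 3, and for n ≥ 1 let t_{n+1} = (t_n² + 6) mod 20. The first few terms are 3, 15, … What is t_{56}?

15

t_1 = 3,  t_2 = 15,  t_3 = 11,  t_4 = 7,  t_5 = 15.
Since t_5 = t_2 = 15, the sequence is eventually periodic: after a pre-period of length 1 it cycles with period 3.
For n ≥ 2, t_n depends only on (n - 2) mod 3. (56 - 2) mod 3 = 0, so t_{56} = t_2 = 15.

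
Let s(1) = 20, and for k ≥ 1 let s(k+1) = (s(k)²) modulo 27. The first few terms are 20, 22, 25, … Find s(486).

Computing terms: s(1) = 20; s(2) = 22; s(3) = 25; s(4) = 4; s(5) = 16; s(6) = 13; s(7) = 7; s(8) = 22.
Since s(8) = s(2) = 22, the sequence is eventually periodic: after a pre-period of length 1 it cycles with period 6.
For k ≥ 2, s(k) depends only on (k - 2) mod 6. (486 - 2) mod 6 = 4, so s(486) = s(6) = 13.

13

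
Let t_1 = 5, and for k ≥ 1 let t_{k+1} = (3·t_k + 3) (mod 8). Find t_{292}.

6

t_1 = 5,  t_2 = 2,  t_3 = 1,  t_4 = 6,  t_5 = 5.
Since t_5 = t_1 = 5, the sequence is periodic with period 4.
(292 - 1) mod 4 = 3, so t_{292} = t_4 = 6.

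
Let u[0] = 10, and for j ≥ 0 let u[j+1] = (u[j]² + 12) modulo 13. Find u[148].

Computing terms: u[0] = 10; u[1] = 8; u[2] = 11; u[3] = 3; u[4] = 8.
Since u[4] = u[1] = 8, the sequence is eventually periodic: after a pre-period of length 1 it cycles with period 3.
For j ≥ 1, u[j] depends only on (j - 1) mod 3. (148 - 1) mod 3 = 0, so u[148] = u[1] = 8.

8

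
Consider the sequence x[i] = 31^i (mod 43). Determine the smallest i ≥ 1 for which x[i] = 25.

20

We have x[0] = 1,  x[1] = 31,  x[2] = 15,  x[3] = 35,  x[4] = 10,  x[5] = 9,  x[6] = 21,  x[7] = 6,  x[8] = 14,  x[9] = 4,  x[10] = 38,  x[11] = 17,  x[12] = 11,  x[13] = 40,  x[14] = 36,  x[15] = 41,  x[16] = 24,  x[17] = 13,  x[18] = 16,  x[19] = 23,  x[20] = 25,  x[21] = 1.
Since x[21] = x[0] = 1, the sequence is periodic with period 21.
The value 25 first appears (with i ≥ 1) at x[20].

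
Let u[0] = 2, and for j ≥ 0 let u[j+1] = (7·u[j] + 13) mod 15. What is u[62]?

7

Listing terms: u[0] = 2,  u[1] = 12,  u[2] = 7,  u[3] = 2.
The sequence repeats with period 3.
So u[62] = u[0 + ((62-0) mod 3)] = u[2] = 7.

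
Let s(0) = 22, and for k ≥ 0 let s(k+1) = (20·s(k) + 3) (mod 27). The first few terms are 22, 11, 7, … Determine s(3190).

1

s(0) = 22,  s(1) = 11,  s(2) = 7,  s(3) = 8,  s(4) = 1,  s(5) = 23,  s(6) = 4,  s(7) = 2,  s(8) = 16,  s(9) = 26,  s(10) = 10,  s(11) = 14,  s(12) = 13,  s(13) = 20,  s(14) = 25,  s(15) = 17,  s(16) = 19,  s(17) = 5,  s(18) = 22.
Since s(18) = s(0) = 22, the sequence is periodic with period 18.
So s(3190) = s(0 + ((3190-0) mod 18)) = s(4) = 1.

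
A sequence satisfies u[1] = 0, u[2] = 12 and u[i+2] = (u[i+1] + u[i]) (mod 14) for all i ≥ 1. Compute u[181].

We have u[1] = 0; u[2] = 12; u[3] = 12; u[4] = 10; u[5] = 8; u[6] = 4; u[7] = 12; u[8] = 2; u[9] = 0; u[10] = 2; u[11] = 2; u[12] = 4; u[13] = 6; u[14] = 10; u[15] = 2; u[16] = 12; u[17] = 0; u[18] = 12.
Since (u[17], u[18]) = (u[1], u[2]) = (0, 12) (two consecutive terms determine the rest), the sequence is periodic with period 16.
(181 - 1) mod 16 = 4, so u[181] = u[5] = 8.

8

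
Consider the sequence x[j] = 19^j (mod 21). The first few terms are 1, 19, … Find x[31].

19

x[0] = 1,  x[1] = 19,  x[2] = 4,  x[3] = 13,  x[4] = 16,  x[5] = 10,  x[6] = 1.
The sequence repeats with period 6.
So x[31] = x[0 + ((31-0) mod 6)] = x[1] = 19.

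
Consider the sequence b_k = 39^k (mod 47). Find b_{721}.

45

b_0 = 1; b_1 = 39; b_2 = 17; b_3 = 5; b_4 = 7; b_5 = 38; b_6 = 25; b_7 = 35; b_8 = 2; b_9 = 31; b_{10} = 34; b_{11} = 10; b_{12} = 14; b_{13} = 29; b_{14} = 3; b_{15} = 23; b_{16} = 4; b_{17} = 15; b_{18} = 21; b_{19} = 20; b_{20} = 28; b_{21} = 11; b_{22} = 6; b_{23} = 46; b_{24} = 8; b_{25} = 30; b_{26} = 42; b_{27} = 40; b_{28} = 9; b_{29} = 22; b_{30} = 12; b_{31} = 45; b_{32} = 16; b_{33} = 13; b_{34} = 37; b_{35} = 33; b_{36} = 18; b_{37} = 44; b_{38} = 24; b_{39} = 43; b_{40} = 32; b_{41} = 26; b_{42} = 27; b_{43} = 19; b_{44} = 36; b_{45} = 41; b_{46} = 1.
The sequence repeats with period 46.
So b_{721} = b_{0 + ((721-0) mod 46)} = b_{31} = 45.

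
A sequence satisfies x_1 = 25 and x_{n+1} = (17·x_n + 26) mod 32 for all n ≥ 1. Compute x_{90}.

Listing terms: x_1 = 25, x_2 = 3, x_3 = 13, x_4 = 23, x_5 = 1, x_6 = 11, x_7 = 21, x_8 = 31, x_9 = 9, x_{10} = 19, x_{11} = 29, x_{12} = 7, x_{13} = 17, x_{14} = 27, x_{15} = 5, x_{16} = 15, x_{17} = 25.
The sequence repeats with period 16.
So x_{90} = x_{1 + ((90-1) mod 16)} = x_{10} = 19.

19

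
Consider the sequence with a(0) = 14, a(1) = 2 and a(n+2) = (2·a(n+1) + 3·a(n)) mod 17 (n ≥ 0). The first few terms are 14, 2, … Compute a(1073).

We have a(0) = 14,  a(1) = 2,  a(2) = 12,  a(3) = 13,  a(4) = 11,  a(5) = 10,  a(6) = 2,  a(7) = 0,  a(8) = 6,  a(9) = 12,  a(10) = 8,  a(11) = 1,  a(12) = 9,  a(13) = 4,  a(14) = 1,  a(15) = 14,  a(16) = 14,  a(17) = 2.
Since (a(16), a(17)) = (a(0), a(1)) = (14, 2) (two consecutive terms determine the rest), the sequence is periodic with period 16.
(1073 - 0) mod 16 = 1, so a(1073) = a(1) = 2.

2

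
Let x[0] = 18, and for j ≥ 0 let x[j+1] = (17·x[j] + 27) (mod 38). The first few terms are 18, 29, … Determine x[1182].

32

Listing terms: x[0] = 18; x[1] = 29; x[2] = 26; x[3] = 13; x[4] = 20; x[5] = 25; x[6] = 34; x[7] = 35; x[8] = 14; x[9] = 37; x[10] = 10; x[11] = 7; x[12] = 32; x[13] = 1; x[14] = 6; x[15] = 15; x[16] = 16; x[17] = 33; x[18] = 18.
Since x[18] = x[0] = 18, the sequence is periodic with period 18.
(1182 - 0) mod 18 = 12, so x[1182] = x[12] = 32.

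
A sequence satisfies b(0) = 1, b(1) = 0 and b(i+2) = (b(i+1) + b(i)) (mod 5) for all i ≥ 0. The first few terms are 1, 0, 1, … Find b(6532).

We have b(0) = 1,  b(1) = 0,  b(2) = 1,  b(3) = 1,  b(4) = 2,  b(5) = 3,  b(6) = 0,  b(7) = 3,  b(8) = 3,  b(9) = 1,  b(10) = 4,  b(11) = 0,  b(12) = 4,  b(13) = 4,  b(14) = 3,  b(15) = 2,  b(16) = 0,  b(17) = 2,  b(18) = 2,  b(19) = 4,  b(20) = 1,  b(21) = 0.
The sequence repeats with period 20.
So b(6532) = b(0 + ((6532-0) mod 20)) = b(12) = 4.

4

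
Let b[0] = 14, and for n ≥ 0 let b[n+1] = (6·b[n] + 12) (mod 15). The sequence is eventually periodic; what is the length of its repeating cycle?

5

Listing terms: b[0] = 14,  b[1] = 6,  b[2] = 3,  b[3] = 0,  b[4] = 12,  b[5] = 9,  b[6] = 6.
Since b[6] = b[1] = 6, the sequence is eventually periodic: after a pre-period of length 1 it cycles with period 5.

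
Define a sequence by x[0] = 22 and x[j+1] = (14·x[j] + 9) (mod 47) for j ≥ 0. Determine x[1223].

Computing terms: x[0] = 22, x[1] = 35, x[2] = 29, x[3] = 39, x[4] = 38, x[5] = 24, x[6] = 16, x[7] = 45, x[8] = 28, x[9] = 25, x[10] = 30, x[11] = 6, x[12] = 46, x[13] = 42, x[14] = 33, x[15] = 1, x[16] = 23, x[17] = 2, x[18] = 37, x[19] = 10, x[20] = 8, x[21] = 27, x[22] = 11, x[23] = 22.
The sequence repeats with period 23.
(1223 - 0) mod 23 = 4, so x[1223] = x[4] = 38.

38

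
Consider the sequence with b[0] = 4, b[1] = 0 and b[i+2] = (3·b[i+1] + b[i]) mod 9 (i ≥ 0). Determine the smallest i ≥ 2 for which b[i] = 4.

Computing terms: b[0] = 4; b[1] = 0; b[2] = 4; b[3] = 3; b[4] = 4; b[5] = 6; b[6] = 4; b[7] = 0.
Since (b[6], b[7]) = (b[0], b[1]) = (4, 0) (two consecutive terms determine the rest), the sequence is periodic with period 6.
The value 4 first appears (with i ≥ 2) at b[2].

2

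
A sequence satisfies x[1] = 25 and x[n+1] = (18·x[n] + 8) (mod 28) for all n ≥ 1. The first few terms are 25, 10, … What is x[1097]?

24

x[1] = 25; x[2] = 10; x[3] = 20; x[4] = 4; x[5] = 24; x[6] = 20.
Since x[6] = x[3] = 20, the sequence is eventually periodic: after a pre-period of length 2 it cycles with period 3.
For n ≥ 3, x[n] depends only on (n - 3) mod 3. (1097 - 3) mod 3 = 2, so x[1097] = x[5] = 24.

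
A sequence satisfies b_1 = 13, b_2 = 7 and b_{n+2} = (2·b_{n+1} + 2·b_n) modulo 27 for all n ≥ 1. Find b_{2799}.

4

We have b_1 = 13,  b_2 = 7,  b_3 = 13,  b_4 = 13,  b_5 = 25,  b_6 = 22,  b_7 = 13,  b_8 = 16,  b_9 = 4,  b_{10} = 13,  b_{11} = 7.
The sequence repeats with period 9.
So b_{2799} = b_{1 + ((2799-1) mod 9)} = b_9 = 4.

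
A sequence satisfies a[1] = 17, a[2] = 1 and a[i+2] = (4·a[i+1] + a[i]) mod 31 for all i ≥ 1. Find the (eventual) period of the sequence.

10

We have a[1] = 17,  a[2] = 1,  a[3] = 21,  a[4] = 23,  a[5] = 20,  a[6] = 10,  a[7] = 29,  a[8] = 2,  a[9] = 6,  a[10] = 26,  a[11] = 17,  a[12] = 1.
Since (a[11], a[12]) = (a[1], a[2]) = (17, 1) (two consecutive terms determine the rest), the sequence is periodic with period 10.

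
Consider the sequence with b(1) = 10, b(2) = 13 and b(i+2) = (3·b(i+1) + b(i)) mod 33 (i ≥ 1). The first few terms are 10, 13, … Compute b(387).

b(1) = 10; b(2) = 13; b(3) = 16; b(4) = 28; b(5) = 1; b(6) = 31; b(7) = 28; b(8) = 16; b(9) = 10; b(10) = 13.
Since (b(9), b(10)) = (b(1), b(2)) = (10, 13) (two consecutive terms determine the rest), the sequence is periodic with period 8.
(387 - 1) mod 8 = 2, so b(387) = b(3) = 16.

16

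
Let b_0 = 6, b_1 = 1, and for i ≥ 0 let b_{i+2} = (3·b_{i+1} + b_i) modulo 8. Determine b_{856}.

5

b_0 = 6; b_1 = 1; b_2 = 1; b_3 = 4; b_4 = 5; b_5 = 3; b_6 = 6; b_7 = 5; b_8 = 5; b_9 = 4; b_{10} = 1; b_{11} = 7; b_{12} = 6; b_{13} = 1.
Since (b_{12}, b_{13}) = (b_0, b_1) = (6, 1) (two consecutive terms determine the rest), the sequence is periodic with period 12.
So b_{856} = b_{0 + ((856-0) mod 12)} = b_4 = 5.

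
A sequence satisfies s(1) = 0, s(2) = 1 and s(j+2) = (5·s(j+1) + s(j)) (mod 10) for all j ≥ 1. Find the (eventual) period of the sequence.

6

Listing terms: s(1) = 0, s(2) = 1, s(3) = 5, s(4) = 6, s(5) = 5, s(6) = 1, s(7) = 0, s(8) = 1.
The sequence repeats with period 6.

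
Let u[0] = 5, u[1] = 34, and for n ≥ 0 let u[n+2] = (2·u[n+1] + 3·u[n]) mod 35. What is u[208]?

Computing terms: u[0] = 5,  u[1] = 34,  u[2] = 13,  u[3] = 23,  u[4] = 15,  u[5] = 29,  u[6] = 33,  u[7] = 13,  u[8] = 20,  u[9] = 9,  u[10] = 8,  u[11] = 8,  u[12] = 5,  u[13] = 34.
The sequence repeats with period 12.
So u[208] = u[0 + ((208-0) mod 12)] = u[4] = 15.

15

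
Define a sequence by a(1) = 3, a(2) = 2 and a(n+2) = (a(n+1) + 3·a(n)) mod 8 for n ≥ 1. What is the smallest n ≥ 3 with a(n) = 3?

Listing terms: a(1) = 3; a(2) = 2; a(3) = 3; a(4) = 1; a(5) = 2; a(6) = 5; a(7) = 3; a(8) = 2.
Since (a(7), a(8)) = (a(1), a(2)) = (3, 2) (two consecutive terms determine the rest), the sequence is periodic with period 6.
The value 3 first appears (with n ≥ 3) at a(3).

3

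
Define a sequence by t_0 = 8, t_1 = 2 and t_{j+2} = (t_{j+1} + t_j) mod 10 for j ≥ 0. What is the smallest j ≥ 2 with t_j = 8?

Listing terms: t_0 = 8,  t_1 = 2,  t_2 = 0,  t_3 = 2,  t_4 = 2,  t_5 = 4,  t_6 = 6,  t_7 = 0,  t_8 = 6,  t_9 = 6,  t_{10} = 2,  t_{11} = 8,  t_{12} = 0,  t_{13} = 8,  t_{14} = 8,  t_{15} = 6,  t_{16} = 4,  t_{17} = 0,  t_{18} = 4,  t_{19} = 4,  t_{20} = 8,  t_{21} = 2.
Since (t_{20}, t_{21}) = (t_0, t_1) = (8, 2) (two consecutive terms determine the rest), the sequence is periodic with period 20.
The value 8 first appears (with j ≥ 2) at t_{11}.

11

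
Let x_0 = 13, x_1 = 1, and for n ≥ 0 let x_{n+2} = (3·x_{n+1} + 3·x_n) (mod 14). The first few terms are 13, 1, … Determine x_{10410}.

3

Listing terms: x_0 = 13; x_1 = 1; x_2 = 0; x_3 = 3; x_4 = 9; x_5 = 8; x_6 = 9; x_7 = 9; x_8 = 12; x_9 = 7; x_{10} = 1; x_{11} = 10; x_{12} = 5; x_{13} = 3; x_{14} = 10; x_{15} = 11; x_{16} = 7; x_{17} = 12; x_{18} = 1; x_{19} = 11; x_{20} = 8; x_{21} = 1; x_{22} = 13; x_{23} = 0; x_{24} = 11; x_{25} = 5; x_{26} = 6; x_{27} = 5; x_{28} = 5; x_{29} = 2; x_{30} = 7; x_{31} = 13; x_{32} = 4; x_{33} = 9; x_{34} = 11; x_{35} = 4; x_{36} = 3; x_{37} = 7; x_{38} = 2; x_{39} = 13; x_{40} = 3; x_{41} = 6; x_{42} = 13; x_{43} = 1.
Since (x_{42}, x_{43}) = (x_0, x_1) = (13, 1) (two consecutive terms determine the rest), the sequence is periodic with period 42.
(10410 - 0) mod 42 = 36, so x_{10410} = x_{36} = 3.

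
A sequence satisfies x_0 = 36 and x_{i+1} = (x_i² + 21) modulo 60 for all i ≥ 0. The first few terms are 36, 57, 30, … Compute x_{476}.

30

x_0 = 36; x_1 = 57; x_2 = 30; x_3 = 21; x_4 = 42; x_5 = 45; x_6 = 6; x_7 = 57.
Since x_7 = x_1 = 57, the sequence is eventually periodic: after a pre-period of length 1 it cycles with period 6.
For i ≥ 1, x_i depends only on (i - 1) mod 6. (476 - 1) mod 6 = 1, so x_{476} = x_2 = 30.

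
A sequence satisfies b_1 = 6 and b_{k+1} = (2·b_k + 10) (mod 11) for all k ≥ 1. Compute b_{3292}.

0

Computing terms: b_1 = 6, b_2 = 0, b_3 = 10, b_4 = 8, b_5 = 4, b_6 = 7, b_7 = 2, b_8 = 3, b_9 = 5, b_{10} = 9, b_{11} = 6.
Since b_{11} = b_1 = 6, the sequence is periodic with period 10.
(3292 - 1) mod 10 = 1, so b_{3292} = b_2 = 0.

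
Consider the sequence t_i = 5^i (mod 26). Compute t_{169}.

5

Listing terms: t_0 = 1,  t_1 = 5,  t_2 = 25,  t_3 = 21,  t_4 = 1.
Since t_4 = t_0 = 1, the sequence is periodic with period 4.
So t_{169} = t_{0 + ((169-0) mod 4)} = t_1 = 5.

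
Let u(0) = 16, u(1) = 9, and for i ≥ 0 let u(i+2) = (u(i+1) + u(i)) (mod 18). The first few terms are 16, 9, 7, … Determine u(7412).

17

Listing terms: u(0) = 16; u(1) = 9; u(2) = 7; u(3) = 16; u(4) = 5; u(5) = 3; u(6) = 8; u(7) = 11; u(8) = 1; u(9) = 12; u(10) = 13; u(11) = 7; u(12) = 2; u(13) = 9; u(14) = 11; u(15) = 2; u(16) = 13; u(17) = 15; u(18) = 10; u(19) = 7; u(20) = 17; u(21) = 6; u(22) = 5; u(23) = 11; u(24) = 16; u(25) = 9.
Since (u(24), u(25)) = (u(0), u(1)) = (16, 9) (two consecutive terms determine the rest), the sequence is periodic with period 24.
So u(7412) = u(0 + ((7412-0) mod 24)) = u(20) = 17.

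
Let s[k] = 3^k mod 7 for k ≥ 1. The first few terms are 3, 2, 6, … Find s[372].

1

Computing terms: s[1] = 3; s[2] = 2; s[3] = 6; s[4] = 4; s[5] = 5; s[6] = 1; s[7] = 3.
Since s[7] = s[1] = 3, the sequence is periodic with period 6.
So s[372] = s[1 + ((372-1) mod 6)] = s[6] = 1.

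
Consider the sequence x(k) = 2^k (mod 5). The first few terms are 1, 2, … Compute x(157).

x(0) = 1, x(1) = 2, x(2) = 4, x(3) = 3, x(4) = 1.
Since x(4) = x(0) = 1, the sequence is periodic with period 4.
So x(157) = x(0 + ((157-0) mod 4)) = x(1) = 2.

2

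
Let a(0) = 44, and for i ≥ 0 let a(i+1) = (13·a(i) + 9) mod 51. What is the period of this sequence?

4

Listing terms: a(0) = 44, a(1) = 20, a(2) = 14, a(3) = 38, a(4) = 44.
The sequence repeats with period 4.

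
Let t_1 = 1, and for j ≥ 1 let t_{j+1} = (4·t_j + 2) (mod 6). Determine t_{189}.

Computing terms: t_1 = 1; t_2 = 0; t_3 = 2; t_4 = 4; t_5 = 0.
Since t_5 = t_2 = 0, the sequence is eventually periodic: after a pre-period of length 1 it cycles with period 3.
For j ≥ 2, t_j depends only on (j - 2) mod 3. (189 - 2) mod 3 = 1, so t_{189} = t_3 = 2.

2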